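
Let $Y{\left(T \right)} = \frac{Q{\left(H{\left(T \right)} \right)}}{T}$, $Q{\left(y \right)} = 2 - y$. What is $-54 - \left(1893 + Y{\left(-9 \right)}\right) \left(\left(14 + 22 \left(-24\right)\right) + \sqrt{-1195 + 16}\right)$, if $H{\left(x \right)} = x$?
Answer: $\frac{8750878}{9} - \frac{17026 i \sqrt{131}}{3} \approx 9.7232 \cdot 10^{5} - 64957.0 i$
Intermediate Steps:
$Y{\left(T \right)} = \frac{2 - T}{T}$
$-54 - \left(1893 + Y{\left(-9 \right)}\right) \left(\left(14 + 22 \left(-24\right)\right) + \sqrt{-1195 + 16}\right) = -54 - \left(1893 + \frac{2 - -9}{-9}\right) \left(\left(14 + 22 \left(-24\right)\right) + \sqrt{-1195 + 16}\right) = -54 - \left(1893 - \frac{2 + 9}{9}\right) \left(\left(14 - 528\right) + \sqrt{-1179}\right) = -54 - \left(1893 - \frac{11}{9}\right) \left(-514 + 3 i \sqrt{131}\right) = -54 - \frac{17026 \left(-514 + 3 i \sqrt{131}\right)}{9} = -54 - \left(- \frac{8751364}{9} + \frac{17026 i \sqrt{131}}{3}\right) = -54 + \left(\frac{8751364}{9} - \frac{17026 i \sqrt{131}}{3}\right) = \frac{8750878}{9} - \frac{17026 i \sqrt{131}}{3}$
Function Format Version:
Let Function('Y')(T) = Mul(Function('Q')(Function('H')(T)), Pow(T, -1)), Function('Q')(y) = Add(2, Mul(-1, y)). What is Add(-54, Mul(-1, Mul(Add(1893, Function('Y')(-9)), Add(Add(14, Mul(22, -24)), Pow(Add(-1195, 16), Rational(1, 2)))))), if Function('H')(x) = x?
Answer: Add(Rational(8750878, 9), Mul(Rational(-17026, 3), I, Pow(131, Rational(1, 2)))) ≈ Add(9.7232e+5, Mul(-64957., I))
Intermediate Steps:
Function('Y')(T) = Mul(Pow(T, -1), Add(2, Mul(-1, T))) (Function('Y')(T) = Mul(Add(2, Mul(-1, T)), Pow(T, -1)) = Mul(Pow(T, -1), Add(2, Mul(-1, T))))
Add(-54, Mul(-1, Mul(Add(1893, Function('Y')(-9)), Add(Add(14, Mul(22, -24)), Pow(Add(-1195, 16), Rational(1, 2)))))) = Add(-54, Mul(-1, Mul(Add(1893, Mul(Pow(-9, -1), Add(2, Mul(-1, -9)))), Add(Add(14, Mul(22, -24)), Pow(Add(-1195, 16), Rational(1, 2)))))) = Add(-54, Mul(-1, Mul(Add(1893, Mul(Rational(-1, 9), Add(2, 9))), Add(Add(14, -528), Pow(-1179, Rational(1, 2)))))) = Add(-54, Mul(-1, Mul(Add(1893, Mul(Rational(-1, 9), 11)), Add(-514, Mul(3, I, Pow(131, Rational(1, 2))))))) = Add(-54, Mul(-1, Mul(Add(1893, Rational(-11, 9)), Add(-514, Mul(3, I, Pow(131, Rational(1, 2))))))) = Add(-54, Mul(-1, Mul(Rational(17026, 9), Add(-514, Mul(3, I, Pow(131, Rational(1, 2))))))) = Add(-54, Mul(-1, Add(Rational(-8751364, 9), Mul(Rational(17026, 3), I, Pow(131, Rational(1, 2)))))) = Add(-54, Add(Rational(8751364, 9), Mul(Rational(-17026, 3), I, Pow(131, Rational(1, 2))))) = Add(Rational(8750878, 9), Mul(Rational(-17026, 3), I, Pow(131, Rational(1, 2))))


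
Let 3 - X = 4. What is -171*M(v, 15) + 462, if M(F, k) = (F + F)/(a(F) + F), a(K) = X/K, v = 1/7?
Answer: 3753/8 ≈ 469.13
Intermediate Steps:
v = ⅐ ≈ 0.14286
X = -1 (X = 3 - 1*4 = 3 - 4 = -1)
a(K) = -1/K
M(F, k) = 2*F/(F - 1/F) (M(F, k) = (F + F)/(-1/F + F) = (2*F)/(F - 1/F) = 2*F/(F - 1/F))
-171*M(v, 15) + 462 = -342*(⅐)²/(-1 + (⅐)²) + 462 = -342/(49*(-1 + 1/49)) + 462 = -342/(49*(-48/49)) + 462 = -342*(-49)/(49*48) + 462 = -171*(-1/24) + 462 = 57/8 + 462 = 3753/8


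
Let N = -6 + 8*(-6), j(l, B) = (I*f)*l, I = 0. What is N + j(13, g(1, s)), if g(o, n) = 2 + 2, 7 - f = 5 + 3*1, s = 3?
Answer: -54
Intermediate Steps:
f = -1 (f = 7 - (5 + 3*1) = 7 - (5 + 3) = 7 - 1*8 = 7 - 8 = -1)
g(o, n) = 4
j(l, B) = 0 (j(l, B) = (0*(-1))*l = 0*l = 0)
N = -54 (N = -6 - 48 = -54)
N + j(13, g(1, s)) = -54 + 0 = -54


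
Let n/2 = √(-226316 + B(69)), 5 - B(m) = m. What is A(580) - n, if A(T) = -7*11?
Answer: -77 - 28*I*√1155 ≈ -77.0 - 951.59*I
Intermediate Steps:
B(m) = 5 - m
A(T) = -77
n = 28*I*√1155 (n = 2*√(-226316 + (5 - 1*69)) = 2*√(-226316 + (5 - 69)) = 2*√(-226316 - 64) = 2*√(-226380) = 2*(14*I*√1155) = 28*I*√1155 ≈ 951.59*I)
A(580) - n = -77 - 28*I*√1155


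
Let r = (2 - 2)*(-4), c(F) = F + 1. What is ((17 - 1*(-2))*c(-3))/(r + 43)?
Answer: -38/43 ≈ -0.88372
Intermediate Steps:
c(F) = 1 + F
r = 0 (r = 0*(-4) = 0)
((17 - 1*(-2))*c(-3))/(r + 43) = ((17 - 1*(-2))*(1 - 3))/(0 + 43) = ((17 + 2)*(-2))/43 = (19*(-2))*(1/43) = -38*1/43 = -38/43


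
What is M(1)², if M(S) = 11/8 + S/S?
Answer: 361/64 ≈ 5.6406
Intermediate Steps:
M(S) = 19/8 (M(S) = 11*(⅛) + 1 = 11/8 + 1 = 19/8)
M(1)² = (19/8)² = 361/64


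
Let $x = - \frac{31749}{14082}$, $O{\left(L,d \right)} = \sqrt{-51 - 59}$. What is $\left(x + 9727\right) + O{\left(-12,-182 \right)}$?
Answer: $\frac{45647955}{4694} + i \sqrt{110} \approx 9724.8 + 10.488 i$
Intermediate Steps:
$O{\left(L,d \right)} = i \sqrt{110}$ ($O{\left(L,d \right)} = \sqrt{-110} = i \sqrt{110}$)
$x = - \frac{10583}{4694}$ ($x = \left(-31749\right) \frac{1}{14082} = - \frac{10583}{4694} \approx -2.2546$)
$\left(x + 9727\right) + O{\left(-12,-182 \right)} = \left(- \frac{10583}{4694} + 9727\right) + i \sqrt{110} = \frac{45647955}{4694} + i \sqrt{110}$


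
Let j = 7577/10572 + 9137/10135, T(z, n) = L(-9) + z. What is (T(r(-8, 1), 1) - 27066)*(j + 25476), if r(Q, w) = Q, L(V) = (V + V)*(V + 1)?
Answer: -7351502116381447/10714722 ≈ -6.8611e+8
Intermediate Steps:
L(V) = 2*V*(1 + V) (L(V) = (2*V)*(1 + V) = 2*V*(1 + V))
T(z, n) = 144 + z (T(z, n) = 2*(-9)*(1 - 9) + z = 2*(-9)*(-8) + z = 144 + z)
j = 173389259/107147220 (j = 7577*(1/10572) + 9137*(1/10135) = 7577/10572 + 9137/10135 = 173389259/107147220 ≈ 1.6182)
(T(r(-8, 1), 1) - 27066)*(j + 25476) = ((144 - 8) - 27066)*(173389259/107147220 + 25476) = (136 - 27066)*(2729855965979/107147220) = -26930*2729855965979/107147220 = -7351502116381447/10714722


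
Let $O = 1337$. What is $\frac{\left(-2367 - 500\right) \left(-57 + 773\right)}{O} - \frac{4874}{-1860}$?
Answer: $- \frac{1905819691}{1243410} \approx -1532.7$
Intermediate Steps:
$\frac{\left(-2367 - 500\right) \left(-57 + 773\right)}{O} - \frac{4874}{-1860} = \frac{\left(-2367 - 500\right) \left(-57 + 773\right)}{1337} - \frac{4874}{-1860} = \left(-2867\right) 716 \cdot \frac{1}{1337} - - \frac{2437}{930} = \left(-2052772\right) \frac{1}{1337} + \frac{2437}{930} = - \frac{2052772}{1337} + \frac{2437}{930} = - \frac{1905819691}{1243410}$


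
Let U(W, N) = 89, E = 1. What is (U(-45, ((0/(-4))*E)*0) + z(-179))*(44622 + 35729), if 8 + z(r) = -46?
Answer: 2812285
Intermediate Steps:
z(r) = -54 (z(r) = -8 - 46 = -54)
(U(-45, ((0/(-4))*E)*0) + z(-179))*(44622 + 35729) = (89 - 54)*(44622 + 35729) = 35*80351 = 2812285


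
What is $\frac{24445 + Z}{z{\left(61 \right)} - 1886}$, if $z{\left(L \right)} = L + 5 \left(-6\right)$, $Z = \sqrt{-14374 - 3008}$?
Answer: $- \frac{4889}{371} - \frac{i \sqrt{17382}}{1855} \approx -13.178 - 0.071073 i$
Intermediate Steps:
$Z = i \sqrt{17382}$ ($Z = \sqrt{-17382} = i \sqrt{17382} \approx 131.84 i$)
$z{\left(L \right)} = -30 + L$ ($z{\left(L \right)} = L - 30 = -30 + L$)
$\frac{24445 + Z}{z{\left(61 \right)} - 1886} = \frac{24445 + i \sqrt{17382}}{\left(-30 + 61\right) - 1886} = \frac{24445 + i \sqrt{17382}}{31 - 1886} = \frac{24445 + i \sqrt{17382}}{-1855} = \left(24445 + i \sqrt{17382}\right) \left(- \frac{1}{1855}\right) = - \frac{4889}{371} - \frac{i \sqrt{17382}}{1855}$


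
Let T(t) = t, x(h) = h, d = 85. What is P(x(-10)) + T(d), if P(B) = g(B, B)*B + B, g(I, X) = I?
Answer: 175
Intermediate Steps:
P(B) = B + B**2 (P(B) = B*B + B = B**2 + B = B + B**2)
P(x(-10)) + T(d) = -10*(1 - 10) + 85 = -10*(-9) + 85 = 90 + 85 = 175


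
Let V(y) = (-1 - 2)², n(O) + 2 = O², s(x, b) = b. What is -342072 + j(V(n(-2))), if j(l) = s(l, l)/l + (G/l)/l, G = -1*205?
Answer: -27707956/81 ≈ -3.4207e+5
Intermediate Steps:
G = -205
n(O) = -2 + O²
V(y) = 9 (V(y) = (-3)² = 9)
j(l) = 1 - 205/l² (j(l) = l/l + (-205/l)/l = 1 - 205/l²)
-342072 + j(V(n(-2))) = -342072 + (1 - 205/9²) = -342072 + (1 - 205*1/81) = -342072 + (1 - 205/81) = -342072 - 124/81 = -27707956/81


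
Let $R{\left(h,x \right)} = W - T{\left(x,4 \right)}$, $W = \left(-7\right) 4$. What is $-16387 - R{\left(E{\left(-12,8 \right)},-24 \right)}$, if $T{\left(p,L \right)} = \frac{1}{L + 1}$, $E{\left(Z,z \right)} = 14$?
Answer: $- \frac{81794}{5} \approx -16359.0$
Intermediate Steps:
$W = -28$
$T{\left(p,L \right)} = \frac{1}{1 + L}$
$R{\left(h,x \right)} = - \frac{141}{5}$ ($R{\left(h,x \right)} = -28 - \frac{1}{1 + 4} = -28 - \frac{1}{5} = - \frac{141}{5}$)
$-16387 - R{\left(E{\left(-12,8 \right)},-24 \right)} = -16387 - - \frac{141}{5} = -16387 + \frac{141}{5} = - \frac{81794}{5}$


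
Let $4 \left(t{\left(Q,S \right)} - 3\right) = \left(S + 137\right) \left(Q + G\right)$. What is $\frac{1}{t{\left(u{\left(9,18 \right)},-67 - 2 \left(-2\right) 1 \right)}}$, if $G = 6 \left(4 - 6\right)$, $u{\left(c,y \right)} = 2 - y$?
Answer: $- \frac{1}{515} \approx -0.0019417$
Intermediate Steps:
$G = -12$ ($G = 6 \left(-2\right) = -12$)
$t{\left(Q,S \right)} = 3 + \frac{\left(-12 + Q\right) \left(137 + S\right)}{4}$ ($t{\left(Q,S \right)} = 3 + \frac{\left(S + 137\right) \left(Q - 12\right)}{4} = 3 + \frac{\left(137 + S\right) \left(-12 + Q\right)}{4} = 3 + \frac{\left(-12 + Q\right) \left(137 + S\right)}{4}$)
$\frac{1}{t{\left(u{\left(9,18 \right)},-67 - 2 \left(-2\right) 1 \right)}} = \frac{1}{-408 - 3 \left(-67 - 2 \left(-2\right) 1\right) + \frac{137 \left(2 - 18\right)}{4} + \frac{\left(2 - 18\right) \left(-67 - 2 \left(-2\right) 1\right)}{4}} = \frac{1}{-408 - 3 \left(-67 - \left(-4\right) 1\right) + \frac{137 \left(2 - 18\right)}{4} + \frac{\left(2 - 18\right) \left(-67 - \left(-4\right) 1\right)}{4}} = \frac{1}{-408 - 3 \left(-67 - -4\right) + \frac{137}{4} \left(-16\right) + \frac{1}{4} \left(-16\right) \left(-67 - -4\right)} = \frac{1}{-408 - 3 \left(-67 + 4\right) - 548 + \frac{1}{4} \left(-16\right) \left(-67 + 4\right)} = \frac{1}{-408 - -189 - 548 + \frac{1}{4} \left(-16\right) \left(-63\right)} = \frac{1}{-408 + 189 - 548 + 252} = \frac{1}{-515} = - \frac{1}{515}$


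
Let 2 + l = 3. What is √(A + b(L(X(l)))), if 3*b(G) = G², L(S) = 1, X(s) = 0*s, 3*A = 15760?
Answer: √47283/3 ≈ 72.482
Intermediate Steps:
A = 15760/3 (A = (⅓)*15760 = 15760/3 ≈ 5253.3)
l = 1 (l = -2 + 3 = 1)
X(s) = 0
b(G) = G²/3
√(A + b(L(X(l)))) = √(15760/3 + (⅓)*1²) = √(15760/3 + (⅓)*1) = √(15760/3 + ⅓) = √(15761/3) = √47283/3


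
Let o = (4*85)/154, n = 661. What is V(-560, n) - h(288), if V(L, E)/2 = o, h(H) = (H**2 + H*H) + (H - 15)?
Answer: -12794057/77 ≈ -1.6616e+5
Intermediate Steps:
h(H) = -15 + H + 2*H**2 (h(H) = (H**2 + H**2) + (-15 + H) = 2*H**2 + (-15 + H) = -15 + H + 2*H**2)
o = 170/77 (o = 340*(1/154) = 170/77 ≈ 2.2078)
V(L, E) = 340/77 (V(L, E) = 2*(170/77) = 340/77)
V(-560, n) - h(288) = 340/77 - (-15 + 288 + 2*288**2) = 340/77 - (-15 + 288 + 2*82944) = 340/77 - (-15 + 288 + 165888) = 340/77 - 1*166161 = 340/77 - 166161 = -12794057/77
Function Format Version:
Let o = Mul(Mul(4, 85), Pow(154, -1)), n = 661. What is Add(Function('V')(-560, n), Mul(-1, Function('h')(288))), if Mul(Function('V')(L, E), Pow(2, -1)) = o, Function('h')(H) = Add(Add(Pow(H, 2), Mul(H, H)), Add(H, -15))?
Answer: Rational(-12794057, 77) ≈ -1.6616e+5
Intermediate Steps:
Function('h')(H) = Add(-15, H, Mul(2, Pow(H, 2))) (Function('h')(H) = Add(Add(Pow(H, 2), Pow(H, 2)), Add(-15, H)) = Add(Mul(2, Pow(H, 2)), Add(-15, H)) = Add(-15, H, Mul(2, Pow(H, 2))))
o = Rational(170, 77) (o = Mul(340, Rational(1, 154)) = Rational(170, 77) ≈ 2.2078)
Function('V')(L, E) = Rational(340, 77) (Function('V')(L, E) = Mul(2, Rational(170, 77)) = Rational(340, 77))
Add(Function('V')(-560, n), Mul(-1, Function('h')(288))) = Add(Rational(340, 77), Mul(-1, Add(-15, 288, Mul(2, Pow(288, 2))))) = Add(Rational(340, 77), Mul(-1, Add(-15, 288, Mul(2, 82944)))) = Add(Rational(340, 77), Mul(-1, Add(-15, 288, 165888))) = Add(Rational(340, 77), Mul(-1, 166161)) = Add(Rational(340, 77), -166161) = Rational(-12794057, 77)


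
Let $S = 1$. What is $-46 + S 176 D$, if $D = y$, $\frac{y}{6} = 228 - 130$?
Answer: $103442$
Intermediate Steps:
$y = 588$ ($y = 6 \left(228 - 130\right) = 6 \cdot 98 = 588$)
$D = 588$
$-46 + S 176 D = -46 + 1 \cdot 176 \cdot 588 = -46 + 176 \cdot 588 = -46 + 103488 = 103442$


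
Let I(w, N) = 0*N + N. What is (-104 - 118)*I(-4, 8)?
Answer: -1776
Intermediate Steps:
I(w, N) = N (I(w, N) = 0 + N = N)
(-104 - 118)*I(-4, 8) = (-104 - 118)*8 = -222*8 = -1776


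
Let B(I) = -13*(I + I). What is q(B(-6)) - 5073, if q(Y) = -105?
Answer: -5178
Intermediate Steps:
B(I) = -26*I
q(B(-6)) - 5073 = -105 - 5073 = -5178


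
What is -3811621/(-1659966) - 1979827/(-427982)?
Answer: 111767061016/16146262923 ≈ 6.9222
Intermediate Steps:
-3811621/(-1659966) - 1979827/(-427982) = -3811621*(-1/1659966) - 1979827*(-1/427982) = 346511/150906 + 1979827/427982 = 111767061016/16146262923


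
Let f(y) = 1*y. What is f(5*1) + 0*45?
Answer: 5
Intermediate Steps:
f(y) = y
f(5*1) + 0*45 = 5*1 + 0*45 = 5 + 0 = 5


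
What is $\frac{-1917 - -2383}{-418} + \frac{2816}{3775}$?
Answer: $- \frac{291031}{788975} \approx -0.36887$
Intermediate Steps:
$\frac{-1917 - -2383}{-418} + \frac{2816}{3775} = \left(-1917 + 2383\right) \left(- \frac{1}{418}\right) + 2816 \cdot \frac{1}{3775} = 466 \left(- \frac{1}{418}\right) + \frac{2816}{3775} = - \frac{233}{209} + \frac{2816}{3775} = - \frac{291031}{788975}$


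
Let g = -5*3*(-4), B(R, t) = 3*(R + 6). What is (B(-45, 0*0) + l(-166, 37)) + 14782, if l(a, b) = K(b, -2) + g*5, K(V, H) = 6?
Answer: 14971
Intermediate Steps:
B(R, t) = 18 + 3*R (B(R, t) = 3*(6 + R) = 18 + 3*R)
g = 60 (g = -15*(-4) = 60)
l(a, b) = 306 (l(a, b) = 6 + 60*5 = 6 + 300 = 306)
(B(-45, 0*0) + l(-166, 37)) + 14782 = ((18 + 3*(-45)) + 306) + 14782 = ((18 - 135) + 306) + 14782 = (-117 + 306) + 14782 = 189 + 14782 = 14971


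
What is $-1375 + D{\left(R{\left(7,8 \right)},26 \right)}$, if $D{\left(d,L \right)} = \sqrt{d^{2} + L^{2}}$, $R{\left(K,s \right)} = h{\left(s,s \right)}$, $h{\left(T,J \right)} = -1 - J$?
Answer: $-1375 + \sqrt{757} \approx -1347.5$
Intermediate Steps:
$R{\left(K,s \right)} = -1 - s$
$D{\left(d,L \right)} = \sqrt{L^{2} + d^{2}}$
$-1375 + D{\left(R{\left(7,8 \right)},26 \right)} = -1375 + \sqrt{26^{2} + \left(-1 - 8\right)^{2}} = -1375 + \sqrt{676 + \left(-1 - 8\right)^{2}} = -1375 + \sqrt{676 + \left(-9\right)^{2}} = -1375 + \sqrt{676 + 81} = -1375 + \sqrt{757}$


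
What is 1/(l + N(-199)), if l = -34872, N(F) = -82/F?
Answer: -199/6939446 ≈ -2.8677e-5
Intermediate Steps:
1/(l + N(-199)) = 1/(-34872 - 82/(-199)) = 1/(-34872 - 82*(-1/199)) = 1/(-34872 + 82/199) = 1/(-6939446/199) = -199/6939446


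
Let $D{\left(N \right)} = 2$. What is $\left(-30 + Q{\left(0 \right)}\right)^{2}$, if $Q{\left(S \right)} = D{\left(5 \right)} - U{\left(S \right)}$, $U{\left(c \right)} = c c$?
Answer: $784$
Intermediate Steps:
$U{\left(c \right)} = c^{2}$
$Q{\left(S \right)} = 2 - S^{2}$
$\left(-30 + Q{\left(0 \right)}\right)^{2} = \left(-30 + \left(2 - 0^{2}\right)\right)^{2} = \left(-30 + \left(2 - 0\right)\right)^{2} = \left(-30 + \left(2 + 0\right)\right)^{2} = \left(-30 + 2\right)^{2} = \left(-28\right)^{2} = 784$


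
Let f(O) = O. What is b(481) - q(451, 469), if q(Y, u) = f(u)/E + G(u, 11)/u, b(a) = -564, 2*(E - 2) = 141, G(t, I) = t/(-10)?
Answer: -165407/290 ≈ -570.37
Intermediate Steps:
G(t, I) = -t/10 (G(t, I) = t*(-⅒) = -t/10)
E = 145/2 (E = 2 + (½)*141 = 2 + 141/2 = 145/2 ≈ 72.500)
q(Y, u) = -⅒ + 2*u/145 (q(Y, u) = u/(145/2) + (-u/10)/u = u*(2/145) - ⅒ = 2*u/145 - ⅒ = -⅒ + 2*u/145)
b(481) - q(451, 469) = -564 - (-⅒ + (2/145)*469) = -564 - (-⅒ + 938/145) = -564 - 1*1847/290 = -564 - 1847/290 = -165407/290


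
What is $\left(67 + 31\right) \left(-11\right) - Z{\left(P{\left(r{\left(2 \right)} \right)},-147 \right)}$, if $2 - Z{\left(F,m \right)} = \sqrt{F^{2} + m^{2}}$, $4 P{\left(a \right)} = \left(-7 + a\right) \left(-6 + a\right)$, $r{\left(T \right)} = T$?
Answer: $-1080 + \sqrt{21634} \approx -932.92$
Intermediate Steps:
$P{\left(a \right)} = \frac{\left(-7 + a\right) \left(-6 + a\right)}{4}$
$Z{\left(F,m \right)} = 2 - \sqrt{F^{2} + m^{2}}$
$\left(67 + 31\right) \left(-11\right) - Z{\left(P{\left(r{\left(2 \right)} \right)},-147 \right)} = \left(67 + 31\right) \left(-11\right) - \left(2 - \sqrt{\left(\frac{21}{2} - \frac{13}{2} + \frac{2^{2}}{4}\right)^{2} + \left(-147\right)^{2}}\right) = 98 \left(-11\right) - \left(2 - \sqrt{\left(\frac{21}{2} - \frac{13}{2} + \frac{1}{4} \cdot 4\right)^{2} + 21609}\right) = -1078 - \left(2 - \sqrt{\left(\frac{21}{2} - \frac{13}{2} + 1\right)^{2} + 21609}\right) = -1078 - \left(2 - \sqrt{5^{2} + 21609}\right) = -1078 - \left(2 - \sqrt{25 + 21609}\right) = -1078 - \left(2 - \sqrt{21634}\right) = -1080 + \sqrt{21634}$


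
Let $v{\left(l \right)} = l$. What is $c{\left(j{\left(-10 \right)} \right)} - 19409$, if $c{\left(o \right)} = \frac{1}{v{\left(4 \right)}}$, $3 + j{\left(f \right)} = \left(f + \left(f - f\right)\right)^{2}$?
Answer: $- \frac{77635}{4} \approx -19409.0$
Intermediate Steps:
$j{\left(f \right)} = -3 + f^{2}$ ($j{\left(f \right)} = -3 + \left(f + \left(f - f\right)\right)^{2} = -3 + \left(f + 0\right)^{2} = -3 + f^{2}$)
$c{\left(o \right)} = \frac{1}{4}$
$c{\left(j{\left(-10 \right)} \right)} - 19409 = \frac{1}{4} - 19409 = - \frac{77635}{4}$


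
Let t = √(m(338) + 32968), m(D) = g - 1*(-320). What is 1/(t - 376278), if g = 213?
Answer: -125426/47195033261 - √33501/141585099783 ≈ -2.6589e-6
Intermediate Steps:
m(D) = 533 (m(D) = 213 - 1*(-320) = 213 + 320 = 533)
t = √33501 (t = √(533 + 32968) = √33501 ≈ 183.03)
1/(t - 376278) = 1/(√33501 - 376278) = 1/(-376278 + √33501)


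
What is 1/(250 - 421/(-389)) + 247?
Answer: 24125126/97671 ≈ 247.00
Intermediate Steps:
1/(250 - 421/(-389)) + 247 = 1/(250 - 421*(-1/389)) + 247 = 1/(250 + 421/389) + 247 = 1/(97671/389) + 247 = 389/97671 + 247 = 24125126/97671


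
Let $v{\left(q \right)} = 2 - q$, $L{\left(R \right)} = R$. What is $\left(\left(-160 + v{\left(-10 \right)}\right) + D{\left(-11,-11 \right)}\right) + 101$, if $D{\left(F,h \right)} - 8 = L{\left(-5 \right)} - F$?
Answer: $-33$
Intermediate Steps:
$D{\left(F,h \right)} = 3 - F$ ($D{\left(F,h \right)} = 8 - \left(5 + F\right) = 3 - F$)
$\left(\left(-160 + v{\left(-10 \right)}\right) + D{\left(-11,-11 \right)}\right) + 101 = \left(\left(-160 + \left(2 - -10\right)\right) + \left(3 - -11\right)\right) + 101 = \left(\left(-160 + \left(2 + 10\right)\right) + \left(3 + 11\right)\right) + 101 = \left(\left(-160 + 12\right) + 14\right) + 101 = \left(-148 + 14\right) + 101 = -134 + 101 = -33$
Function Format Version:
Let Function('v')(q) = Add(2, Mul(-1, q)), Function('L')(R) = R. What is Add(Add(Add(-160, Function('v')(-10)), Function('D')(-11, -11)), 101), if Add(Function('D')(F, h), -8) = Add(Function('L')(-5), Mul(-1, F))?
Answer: -33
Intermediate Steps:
Function('D')(F, h) = Add(3, Mul(-1, F)) (Function('D')(F, h) = Add(8, Add(-5, Mul(-1, F))) = Add(3, Mul(-1, F)))
Add(Add(Add(-160, Function('v')(-10)), Function('D')(-11, -11)), 101) = Add(Add(Add(-160, Add(2, Mul(-1, -10))), Add(3, Mul(-1, -11))), 101) = Add(Add(Add(-160, Add(2, 10)), Add(3, 11)), 101) = Add(Add(Add(-160, 12), 14), 101) = Add(Add(-148, 14), 101) = Add(-134, 101) = -33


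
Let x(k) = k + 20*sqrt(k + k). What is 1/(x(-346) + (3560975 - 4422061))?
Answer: -107679/92758170928 - 5*I*sqrt(173)/92758170928 ≈ -1.1609e-6 - 7.0899e-10*I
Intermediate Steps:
x(k) = k + 20*sqrt(2)*sqrt(k) (x(k) = k + 20*sqrt(2*k) = k + 20*(sqrt(2)*sqrt(k)) = k + 20*sqrt(2)*sqrt(k))
1/(x(-346) + (3560975 - 4422061)) = 1/((-346 + 20*sqrt(2)*sqrt(-346)) + (3560975 - 4422061)) = 1/((-346 + 20*sqrt(2)*(I*sqrt(346))) - 861086) = 1/((-346 + 40*I*sqrt(173)) - 861086) = 1/(-861432 + 40*I*sqrt(173))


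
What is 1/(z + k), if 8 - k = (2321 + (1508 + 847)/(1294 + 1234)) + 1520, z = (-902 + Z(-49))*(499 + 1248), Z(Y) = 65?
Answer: -2528/3706232371 ≈ -6.8209e-7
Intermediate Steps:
z = -1462239 (z = (-902 + 65)*(499 + 1248) = -837*1747 = -1462239)
k = -9692179/2528 (k = 8 - ((2321 + (1508 + 847)/(1294 + 1234)) + 1520) = 8 - ((2321 + 2355/2528) + 1520) = 8 - (5869843/2528 + 1520) = 8 - 1*9712403/2528 = 8 - 9712403/2528 = -9692179/2528 ≈ -3833.9)
1/(z + k) = 1/(-1462239 - 9692179/2528) = 1/(-3706232371/2528) = -2528/3706232371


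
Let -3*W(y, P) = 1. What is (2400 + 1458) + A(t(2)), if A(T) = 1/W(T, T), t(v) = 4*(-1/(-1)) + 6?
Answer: 3855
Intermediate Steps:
t(v) = 10 (t(v) = 4*(-1*(-1)) + 6 = 4*1 + 6 = 4 + 6 = 10)
W(y, P) = -1/3 (W(y, P) = -1/3*1 = -1/3)
A(T) = -3 (A(T) = 1/(-1/3) = -3)
(2400 + 1458) + A(t(2)) = (2400 + 1458) - 3 = 3858 - 3 = 3855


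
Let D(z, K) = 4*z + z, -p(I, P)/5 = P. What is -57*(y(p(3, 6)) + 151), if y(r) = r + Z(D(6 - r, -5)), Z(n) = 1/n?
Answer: -413839/60 ≈ -6897.3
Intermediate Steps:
p(I, P) = -5*P
D(z, K) = 5*z
y(r) = r + 1/(30 - 5*r) (y(r) = r + 1/(5*(6 - r)) = r + 1/(30 - 5*r))
-57*(y(p(3, 6)) + 151) = -57*((-⅕ + (-5*6)*(-6 - 5*6))/(-6 - 5*6) + 151) = -57*((-⅕ - 30*(-6 - 30))/(-6 - 30) + 151) = -57*((-⅕ - 30*(-36))/(-36) + 151) = -57*(-(-⅕ + 1080)/36 + 151) = -57*(-1/36*5399/5 + 151) = -57*(-5399/180 + 151) = -57*21781/180 = -413839/60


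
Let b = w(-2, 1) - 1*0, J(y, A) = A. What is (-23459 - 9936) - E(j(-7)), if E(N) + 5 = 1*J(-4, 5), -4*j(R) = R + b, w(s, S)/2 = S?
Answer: -33395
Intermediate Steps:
w(s, S) = 2*S
b = 2 (b = 2*1 - 1*0 = 2 + 0 = 2)
j(R) = -1/2 - R/4 (j(R) = -(R + 2)/4 = -(2 + R)/4 = -1/2 - R/4)
E(N) = 0 (E(N) = -5 + 1*5 = -5 + 5 = 0)
(-23459 - 9936) - E(j(-7)) = (-23459 - 9936) - 1*0 = -33395 + 0 = -33395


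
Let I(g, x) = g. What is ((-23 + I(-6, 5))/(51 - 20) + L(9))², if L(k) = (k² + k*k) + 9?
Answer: 27793984/961 ≈ 28922.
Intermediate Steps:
L(k) = 9 + 2*k² (L(k) = (k² + k²) + 9 = 2*k² + 9 = 9 + 2*k²)
((-23 + I(-6, 5))/(51 - 20) + L(9))² = ((-23 - 6)/(51 - 20) + (9 + 2*9²))² = (-29/31 + (9 + 2*81))² = (-29*1/31 + (9 + 162))² = (-29/31 + 171)² = (5272/31)² = 27793984/961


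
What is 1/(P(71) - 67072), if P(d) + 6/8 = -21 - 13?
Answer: -4/268427 ≈ -1.4902e-5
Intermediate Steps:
P(d) = -139/4 (P(d) = -¾ + (-21 - 13) = -¾ - 34 = -139/4)
1/(P(71) - 67072) = 1/(-139/4 - 67072) = 1/(-268427/4) = -4/268427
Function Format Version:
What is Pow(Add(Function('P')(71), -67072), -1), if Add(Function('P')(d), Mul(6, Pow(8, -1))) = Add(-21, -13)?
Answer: Rational(-4, 268427) ≈ -1.4902e-5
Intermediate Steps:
Function('P')(d) = Rational(-139, 4) (Function('P')(d) = Add(Rational(-3, 4), Add(-21, -13)) = Add(Rational(-3, 4), -34) = Rational(-139, 4))
Pow(Add(Function('P')(71), -67072), -1) = Pow(Add(Rational(-139, 4), -67072), -1) = Pow(Rational(-268427, 4), -1) = Rational(-4, 268427)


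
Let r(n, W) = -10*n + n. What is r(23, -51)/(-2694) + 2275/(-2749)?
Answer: -1853269/2468602 ≈ -0.75074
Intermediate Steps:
r(n, W) = -9*n
r(23, -51)/(-2694) + 2275/(-2749) = -9*23/(-2694) + 2275/(-2749) = -207*(-1/2694) + 2275*(-1/2749) = 69/898 - 2275/2749 = -1853269/2468602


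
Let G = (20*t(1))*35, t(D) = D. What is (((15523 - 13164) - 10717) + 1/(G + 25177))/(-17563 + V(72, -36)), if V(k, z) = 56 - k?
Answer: 216279965/454891783 ≈ 0.47545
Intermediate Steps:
G = 700 (G = (20*1)*35 = 20*35 = 700)
(((15523 - 13164) - 10717) + 1/(G + 25177))/(-17563 + V(72, -36)) = (((15523 - 13164) - 10717) + 1/(700 + 25177))/(-17563 + (56 - 1*72)) = ((2359 - 10717) + 1/25877)/(-17563 + (56 - 72)) = (-8358 + 1/25877)/(-17563 - 16) = -216279965/25877/(-17579) = -216279965/25877*(-1/17579) = 216279965/454891783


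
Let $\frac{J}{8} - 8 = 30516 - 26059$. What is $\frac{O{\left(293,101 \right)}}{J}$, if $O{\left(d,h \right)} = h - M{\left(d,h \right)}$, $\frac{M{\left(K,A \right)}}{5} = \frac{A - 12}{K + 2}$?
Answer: $\frac{587}{210748} \approx 0.0027853$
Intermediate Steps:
$J = 35720$ ($J = 64 + 8 \left(30516 - 26059\right) = 64 + 8 \cdot 4457 = 64 + 35656 = 35720$)
$M{\left(K,A \right)} = \frac{5 \left(-12 + A\right)}{2 + K}$ ($M{\left(K,A \right)} = 5 \frac{A - 12}{K + 2} = 5 \frac{-12 + A}{2 + K} = \frac{5 \left(-12 + A\right)}{2 + K}$)
$O{\left(d,h \right)} = h - \frac{5 \left(-12 + h\right)}{2 + d}$
$\frac{O{\left(293,101 \right)}}{J} = \frac{\frac{1}{2 + 293} \left(60 - 303 + 293 \cdot 101\right)}{35720} = \frac{60 - 303 + 29593}{295} \cdot \frac{1}{35720} = \frac{1}{295} \cdot 29350 \cdot \frac{1}{35720} = \frac{5870}{59} \cdot \frac{1}{35720} = \frac{587}{210748}$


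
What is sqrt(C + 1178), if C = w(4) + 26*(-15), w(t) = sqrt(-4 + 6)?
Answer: sqrt(788 + sqrt(2)) ≈ 28.097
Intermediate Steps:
w(t) = sqrt(2)
C = -390 + sqrt(2) (C = sqrt(2) + 26*(-15) = sqrt(2) - 390 = -390 + sqrt(2) ≈ -388.59)
sqrt(C + 1178) = sqrt((-390 + sqrt(2)) + 1178) = sqrt(788 + sqrt(2))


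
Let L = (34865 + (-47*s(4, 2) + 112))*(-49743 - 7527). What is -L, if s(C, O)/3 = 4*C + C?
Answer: 1841631390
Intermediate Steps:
s(C, O) = 15*C (s(C, O) = 3*(4*C + C) = 3*(5*C) = 15*C)
L = -1841631390 (L = (34865 + (-705*4 + 112))*(-49743 - 7527) = (34865 + (-47*60 + 112))*(-57270) = (34865 + (-2820 + 112))*(-57270) = (34865 - 2708)*(-57270) = 32157*(-57270) = -1841631390)
-L = -1*(-1841631390) = 1841631390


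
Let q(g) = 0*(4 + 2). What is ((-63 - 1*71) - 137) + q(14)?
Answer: -271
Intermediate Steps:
q(g) = 0 (q(g) = 0*6 = 0)
((-63 - 1*71) - 137) + q(14) = ((-63 - 1*71) - 137) + 0 = ((-63 - 71) - 137) + 0 = (-134 - 137) + 0 = -271 + 0 = -271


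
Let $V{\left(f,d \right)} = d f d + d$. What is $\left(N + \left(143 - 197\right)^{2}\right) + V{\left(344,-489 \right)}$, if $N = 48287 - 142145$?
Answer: $82166193$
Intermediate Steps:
$N = -93858$ ($N = 48287 - 142145 = -93858$)
$V{\left(f,d \right)} = d + f d^{2}$ ($V{\left(f,d \right)} = f d^{2} + d = d + f d^{2}$)
$\left(N + \left(143 - 197\right)^{2}\right) + V{\left(344,-489 \right)} = \left(-93858 + \left(143 - 197\right)^{2}\right) - 489 \left(1 - 168216\right) = \left(-93858 + \left(-54\right)^{2}\right) - 489 \left(1 - 168216\right) = \left(-93858 + 2916\right) - -82257135 = -90942 + 82257135 = 82166193$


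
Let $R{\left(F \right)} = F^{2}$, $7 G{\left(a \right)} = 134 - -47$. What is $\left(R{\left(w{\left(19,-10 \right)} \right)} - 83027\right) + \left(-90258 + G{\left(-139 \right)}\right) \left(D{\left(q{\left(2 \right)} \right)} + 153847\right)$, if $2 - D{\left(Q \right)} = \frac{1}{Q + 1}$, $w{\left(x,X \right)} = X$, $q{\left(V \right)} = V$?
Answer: $- \frac{291525733717}{21} \approx -1.3882 \cdot 10^{10}$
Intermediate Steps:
$G{\left(a \right)} = \frac{181}{7}$ ($G{\left(a \right)} = \frac{134 - -47}{7} = \frac{134 + 47}{7} = \frac{1}{7} \cdot 181 = \frac{181}{7}$)
$D{\left(Q \right)} = 2 - \frac{1}{1 + Q}$ ($D{\left(Q \right)} = 2 - \frac{1}{Q + 1} = 2 - \frac{1}{1 + Q}$)
$\left(R{\left(w{\left(19,-10 \right)} \right)} - 83027\right) + \left(-90258 + G{\left(-139 \right)}\right) \left(D{\left(q{\left(2 \right)} \right)} + 153847\right) = \left(\left(-10\right)^{2} - 83027\right) + \left(-90258 + \frac{181}{7}\right) \left(\frac{1 + 2 \cdot 2}{1 + 2} + 153847\right) = \left(100 - 83027\right) - \frac{631625 \left(\frac{1 + 4}{3} + 153847\right)}{7} = -82927 - \frac{631625 \left(\frac{1}{3} \cdot 5 + 153847\right)}{7} = -82927 - \frac{631625 \left(\frac{5}{3} + 153847\right)}{7} = -82927 - \frac{291523992250}{21} = - \frac{291525733717}{21}$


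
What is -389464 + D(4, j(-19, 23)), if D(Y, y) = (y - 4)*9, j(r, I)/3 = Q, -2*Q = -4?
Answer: -389446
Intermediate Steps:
Q = 2 (Q = -1/2*(-4) = 2)
j(r, I) = 6 (j(r, I) = 3*2 = 6)
D(Y, y) = -36 + 9*y (D(Y, y) = (-4 + y)*9 = -36 + 9*y)
-389464 + D(4, j(-19, 23)) = -389464 + (-36 + 9*6) = -389464 + (-36 + 54) = -389464 + 18 = -389446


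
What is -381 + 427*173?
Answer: 73490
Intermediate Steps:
-381 + 427*173 = -381 + 73871 = 73490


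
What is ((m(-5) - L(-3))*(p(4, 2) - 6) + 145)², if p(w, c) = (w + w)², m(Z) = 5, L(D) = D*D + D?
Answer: 7569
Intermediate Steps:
L(D) = D + D² (L(D) = D² + D = D + D²)
p(w, c) = 4*w² (p(w, c) = (2*w)² = 4*w²)
((m(-5) - L(-3))*(p(4, 2) - 6) + 145)² = ((5 - (-3)*(1 - 3))*(4*4² - 6) + 145)² = ((5 - (-3)*(-2))*(4*16 - 6) + 145)² = ((5 - 1*6)*(64 - 6) + 145)² = ((5 - 6)*58 + 145)² = (-1*58 + 145)² = (-58 + 145)² = 87² = 7569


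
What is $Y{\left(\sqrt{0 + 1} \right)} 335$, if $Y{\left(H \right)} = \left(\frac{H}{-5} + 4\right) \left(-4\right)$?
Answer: $-5092$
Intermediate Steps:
$Y{\left(H \right)} = -16 + \frac{4 H}{5}$ ($Y{\left(H \right)} = \left(H \left(- \frac{1}{5}\right) + 4\right) \left(-4\right) = \left(- \frac{H}{5} + 4\right) \left(-4\right) = \left(4 - \frac{H}{5}\right) \left(-4\right) = -16 + \frac{4 H}{5}$)
$Y{\left(\sqrt{0 + 1} \right)} 335 = \left(-16 + \frac{4 \sqrt{0 + 1}}{5}\right) 335 = \left(-16 + \frac{4 \sqrt{1}}{5}\right) 335 = \left(-16 + \frac{4}{5} \cdot 1\right) 335 = \left(-16 + \frac{4}{5}\right) 335 = \left(- \frac{76}{5}\right) 335 = -5092$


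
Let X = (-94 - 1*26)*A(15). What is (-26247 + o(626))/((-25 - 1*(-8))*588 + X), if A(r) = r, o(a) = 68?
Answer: 26179/11796 ≈ 2.2193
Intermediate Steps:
X = -1800 (X = (-94 - 1*26)*15 = (-94 - 26)*15 = -120*15 = -1800)
(-26247 + o(626))/((-25 - 1*(-8))*588 + X) = (-26247 + 68)/((-25 - 1*(-8))*588 - 1800) = -26179/((-25 + 8)*588 - 1800) = -26179/(-17*588 - 1800) = -26179/(-9996 - 1800) = -26179/(-11796) = -26179*(-1/11796) = 26179/11796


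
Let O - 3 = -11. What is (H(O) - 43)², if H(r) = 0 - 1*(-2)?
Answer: 1681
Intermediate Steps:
O = -8 (O = 3 - 11 = -8)
H(r) = 2 (H(r) = 0 + 2 = 2)
(H(O) - 43)² = (2 - 43)² = (-41)² = 1681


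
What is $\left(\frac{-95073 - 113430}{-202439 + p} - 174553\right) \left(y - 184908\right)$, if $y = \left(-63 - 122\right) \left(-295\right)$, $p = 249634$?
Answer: $\frac{1073714186973554}{47195} \approx 2.2751 \cdot 10^{10}$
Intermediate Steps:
$y = 54575$ ($y = \left(-185\right) \left(-295\right) = 54575$)
$\left(\frac{-95073 - 113430}{-202439 + p} - 174553\right) \left(y - 184908\right) = \left(\frac{-95073 - 113430}{-202439 + 249634} - 174553\right) \left(54575 - 184908\right) = \left(- \frac{208503}{47195} - 174553\right) \left(-130333\right) = \left(- \frac{8238237338}{47195}\right) \left(-130333\right) = \frac{1073714186973554}{47195}$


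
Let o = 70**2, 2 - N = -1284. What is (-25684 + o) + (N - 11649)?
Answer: -31147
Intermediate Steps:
N = 1286 (N = 2 - 1*(-1284) = 2 + 1284 = 1286)
o = 4900
(-25684 + o) + (N - 11649) = (-25684 + 4900) + (1286 - 11649) = -20784 - 10363 = -31147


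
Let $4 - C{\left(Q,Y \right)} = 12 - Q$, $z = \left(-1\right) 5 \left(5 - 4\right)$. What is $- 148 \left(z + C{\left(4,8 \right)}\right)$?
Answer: $1332$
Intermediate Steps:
$z = -5$ ($z = \left(-5\right) 1 = -5$)
$C{\left(Q,Y \right)} = -8 + Q$ ($C{\left(Q,Y \right)} = 4 - \left(12 - Q\right) = 4 + \left(-12 + Q\right) = -8 + Q$)
$- 148 \left(z + C{\left(4,8 \right)}\right) = - 148 \left(-5 + \left(-8 + 4\right)\right) = - 148 \left(-5 - 4\right) = \left(-148\right) \left(-9\right) = 1332$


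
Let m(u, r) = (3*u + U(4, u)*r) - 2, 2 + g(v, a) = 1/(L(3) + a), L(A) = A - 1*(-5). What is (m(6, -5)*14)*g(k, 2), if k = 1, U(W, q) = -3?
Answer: -4123/5 ≈ -824.60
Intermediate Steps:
L(A) = 5 + A (L(A) = A + 5 = 5 + A)
g(v, a) = -2 + 1/(8 + a) (g(v, a) = -2 + 1/((5 + 3) + a) = -2 + 1/(8 + a))
m(u, r) = -2 - 3*r + 3*u (m(u, r) = (3*u - 3*r) - 2 = (-3*r + 3*u) - 2 = -2 - 3*r + 3*u)
(m(6, -5)*14)*g(k, 2) = ((-2 - 3*(-5) + 3*6)*14)*((-15 - 2*2)/(8 + 2)) = ((-2 + 15 + 18)*14)*((-15 - 4)/10) = (31*14)*((⅒)*(-19)) = 434*(-19/10) = -4123/5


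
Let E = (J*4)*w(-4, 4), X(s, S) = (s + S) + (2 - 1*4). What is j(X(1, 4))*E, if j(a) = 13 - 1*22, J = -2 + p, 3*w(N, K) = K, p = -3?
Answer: 240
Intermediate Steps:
w(N, K) = K/3
X(s, S) = -2 + S + s (X(s, S) = (S + s) + (2 - 4) = (S + s) - 2 = -2 + S + s)
J = -5 (J = -2 - 3 = -5)
j(a) = -9 (j(a) = 13 - 22 = -9)
E = -80/3 (E = (-5*4)*((⅓)*4) = -20*4/3 = -80/3 ≈ -26.667)
j(X(1, 4))*E = -9*(-80/3) = 240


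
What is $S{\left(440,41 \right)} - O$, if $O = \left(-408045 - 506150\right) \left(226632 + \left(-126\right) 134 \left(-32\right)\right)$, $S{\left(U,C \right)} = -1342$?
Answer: $701114428058$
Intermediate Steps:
$O = -701114429400$ ($O = - 914195 \left(226632 - -540288\right) = - 914195 \left(226632 + 540288\right) = \left(-914195\right) 766920 = -701114429400$)
$S{\left(440,41 \right)} - O = -1342 - -701114429400 = -1342 + 701114429400 = 701114428058$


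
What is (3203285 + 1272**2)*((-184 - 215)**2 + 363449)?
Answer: 2519836242850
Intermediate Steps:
(3203285 + 1272**2)*((-184 - 215)**2 + 363449) = (3203285 + 1617984)*((-399)**2 + 363449) = 4821269*(159201 + 363449) = 4821269*522650 = 2519836242850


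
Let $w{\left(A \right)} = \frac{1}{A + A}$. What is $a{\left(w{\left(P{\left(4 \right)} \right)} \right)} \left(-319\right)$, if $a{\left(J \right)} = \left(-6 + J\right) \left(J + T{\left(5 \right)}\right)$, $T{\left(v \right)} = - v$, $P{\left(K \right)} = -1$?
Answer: $- \frac{45617}{4} \approx -11404.0$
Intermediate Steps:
$w{\left(A \right)} = \frac{1}{2 A}$
$a{\left(J \right)} = \left(-6 + J\right) \left(-5 + J\right)$ ($a{\left(J \right)} = \left(-6 + J\right) \left(J - 5\right) = \left(-6 + J\right) \left(-5 + J\right)$)
$a{\left(w{\left(P{\left(4 \right)} \right)} \right)} \left(-319\right) = \left(30 + \left(\frac{1}{2 \left(-1\right)}\right)^{2} - 11 \frac{1}{2 \left(-1\right)}\right) \left(-319\right) = \left(30 + \left(\frac{1}{2} \left(-1\right)\right)^{2} - 11 \cdot \frac{1}{2} \left(-1\right)\right) \left(-319\right) = \left(30 + \left(- \frac{1}{2}\right)^{2} - - \frac{11}{2}\right) \left(-319\right) = \left(30 + \frac{1}{4} + \frac{11}{2}\right) \left(-319\right) = \frac{143}{4} \left(-319\right) = - \frac{45617}{4}$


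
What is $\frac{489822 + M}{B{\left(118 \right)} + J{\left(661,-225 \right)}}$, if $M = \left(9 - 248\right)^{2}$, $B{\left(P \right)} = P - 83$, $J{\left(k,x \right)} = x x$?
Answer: $\frac{546943}{50660} \approx 10.796$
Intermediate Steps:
$J{\left(k,x \right)} = x^{2}$
$B{\left(P \right)} = -83 + P$
$M = 57121$ ($M = \left(-239\right)^{2} = 57121$)
$\frac{489822 + M}{B{\left(118 \right)} + J{\left(661,-225 \right)}} = \frac{489822 + 57121}{\left(-83 + 118\right) + \left(-225\right)^{2}} = \frac{546943}{35 + 50625} = \frac{546943}{50660}$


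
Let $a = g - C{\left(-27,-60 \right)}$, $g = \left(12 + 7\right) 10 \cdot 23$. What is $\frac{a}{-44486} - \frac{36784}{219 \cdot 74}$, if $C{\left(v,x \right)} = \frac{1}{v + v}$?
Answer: $- \frac{15364741897}{6488461044} \approx -2.368$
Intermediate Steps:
$C{\left(v,x \right)} = \frac{1}{2 v}$
$g = 4370$ ($g = 19 \cdot 10 \cdot 23 = 190 \cdot 23 = 4370$)
$a = \frac{235981}{54}$ ($a = 4370 - \frac{1}{2 \left(-27\right)} = 4370 - \frac{1}{2} \left(- \frac{1}{27}\right) = 4370 - - \frac{1}{54} = 4370 + \frac{1}{54} = \frac{235981}{54} \approx 4370.0$)
$\frac{a}{-44486} - \frac{36784}{219 \cdot 74} = \frac{235981}{54 \left(-44486\right)} - \frac{36784}{219 \cdot 74} = \frac{235981}{54} \left(- \frac{1}{44486}\right) - \frac{36784}{16206} = - \frac{235981}{2402244} - \frac{18392}{8103} = - \frac{15364741897}{6488461044}$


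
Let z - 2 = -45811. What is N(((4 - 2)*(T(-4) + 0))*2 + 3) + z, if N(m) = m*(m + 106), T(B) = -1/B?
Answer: -45369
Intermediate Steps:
N(m) = m*(106 + m)
z = -45809 (z = 2 - 45811 = -45809)
N(((4 - 2)*(T(-4) + 0))*2 + 3) + z = (((4 - 2)*(-1/(-4) + 0))*2 + 3)*(106 + (((4 - 2)*(-1/(-4) + 0))*2 + 3)) - 45809 = ((2*(-1*(-¼) + 0))*2 + 3)*(106 + ((2*(-1*(-¼) + 0))*2 + 3)) - 45809 = ((2*(¼ + 0))*2 + 3)*(106 + ((2*(¼ + 0))*2 + 3)) - 45809 = ((2*(¼))*2 + 3)*(106 + ((2*(¼))*2 + 3)) - 45809 = ((½)*2 + 3)*(106 + ((½)*2 + 3)) - 45809 = (1 + 3)*(106 + (1 + 3)) - 45809 = 4*(106 + 4) - 45809 = 4*110 - 45809 = 440 - 45809 = -45369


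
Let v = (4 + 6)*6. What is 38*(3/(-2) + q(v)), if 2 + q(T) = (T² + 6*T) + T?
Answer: 152627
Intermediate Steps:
v = 60 (v = 10*6 = 60)
q(T) = -2 + T² + 7*T (q(T) = -2 + ((T² + 6*T) + T) = -2 + (T² + 7*T) = -2 + T² + 7*T)
38*(3/(-2) + q(v)) = 38*(3/(-2) + (-2 + 60² + 7*60)) = 38*(-½*3 + (-2 + 3600 + 420)) = 38*(-3/2 + 4018) = 38*(8033/2) = 152627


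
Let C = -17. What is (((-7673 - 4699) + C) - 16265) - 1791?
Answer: -30445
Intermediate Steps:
(((-7673 - 4699) + C) - 16265) - 1791 = (((-7673 - 4699) - 17) - 16265) - 1791 = ((-12372 - 17) - 16265) - 1791 = (-12389 - 16265) - 1791 = -28654 - 1791 = -30445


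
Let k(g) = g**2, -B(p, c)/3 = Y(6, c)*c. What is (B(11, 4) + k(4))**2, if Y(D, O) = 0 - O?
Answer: 4096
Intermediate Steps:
Y(D, O) = -O
B(p, c) = 3*c**2 (B(p, c) = -3*(-c)*c = -(-3)*c**2 = 3*c**2)
(B(11, 4) + k(4))**2 = (3*4**2 + 4**2)**2 = (3*16 + 16)**2 = (48 + 16)**2 = 64**2 = 4096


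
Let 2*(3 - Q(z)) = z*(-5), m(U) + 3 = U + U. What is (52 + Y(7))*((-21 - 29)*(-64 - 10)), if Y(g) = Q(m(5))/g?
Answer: 1422650/7 ≈ 2.0324e+5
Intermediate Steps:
m(U) = -3 + 2*U (m(U) = -3 + (U + U) = -3 + 2*U)
Q(z) = 3 + 5*z/2 (Q(z) = 3 - z*(-5)/2 = 3 - (-5)*z/2 = 3 + 5*z/2)
Y(g) = 41/(2*g) (Y(g) = (3 + 5*(-3 + 2*5)/2)/g = (3 + 5*(-3 + 10)/2)/g = (3 + (5/2)*7)/g = (3 + 35/2)/g = 41/(2*g))
(52 + Y(7))*((-21 - 29)*(-64 - 10)) = (52 + (41/2)/7)*((-21 - 29)*(-64 - 10)) = (52 + (41/2)*(1/7))*(-50*(-74)) = (52 + 41/14)*3700 = (769/14)*3700 = 1422650/7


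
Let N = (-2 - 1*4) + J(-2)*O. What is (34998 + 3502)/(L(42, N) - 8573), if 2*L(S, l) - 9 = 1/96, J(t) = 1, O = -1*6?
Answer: -7392000/1645151 ≈ -4.4932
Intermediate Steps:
O = -6
N = -12 (N = (-2 - 1*4) + 1*(-6) = (-2 - 4) - 6 = -6 - 6 = -12)
L(S, l) = 865/192 (L(S, l) = 9/2 + (1/2)/96 = 9/2 + (1/2)*(1/96) = 9/2 + 1/192 = 865/192)
(34998 + 3502)/(L(42, N) - 8573) = (34998 + 3502)/(865/192 - 8573) = 38500/(-1645151/192) = 38500*(-192/1645151) = -7392000/1645151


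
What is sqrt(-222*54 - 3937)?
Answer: 35*I*sqrt(13) ≈ 126.19*I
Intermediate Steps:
sqrt(-222*54 - 3937) = sqrt(-11988 - 3937) = sqrt(-15925) = 35*I*sqrt(13)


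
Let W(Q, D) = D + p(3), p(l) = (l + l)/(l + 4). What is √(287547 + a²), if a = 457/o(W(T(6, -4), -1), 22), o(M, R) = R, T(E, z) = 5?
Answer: √139381597/22 ≈ 536.64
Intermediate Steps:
p(l) = 2*l/(4 + l) (p(l) = (2*l)/(4 + l) = 2*l/(4 + l))
W(Q, D) = 6/7 + D (W(Q, D) = D + 2*3/(4 + 3) = D + 2*3/7 = D + 2*3*(⅐) = D + 6/7 = 6/7 + D)
a = 457/22 ≈ 20.773
√(287547 + a²) = √(287547 + (457/22)²) = √(287547 + 208849/484) = √(139381597/484) = √139381597/22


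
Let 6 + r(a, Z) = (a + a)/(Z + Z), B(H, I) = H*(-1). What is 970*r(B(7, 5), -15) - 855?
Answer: -18667/3 ≈ -6222.3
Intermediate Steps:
B(H, I) = -H
r(a, Z) = -6 + a/Z (r(a, Z) = -6 + (a + a)/(Z + Z) = -6 + (2*a)/((2*Z)) = -6 + (2*a)*(1/(2*Z)) = -6 + a/Z)
970*r(B(7, 5), -15) - 855 = 970*(-6 - 1*7/(-15)) - 855 = 970*(-6 - 7*(-1/15)) - 855 = 970*(-6 + 7/15) - 855 = 970*(-83/15) - 855 = -16102/3 - 855 = -18667/3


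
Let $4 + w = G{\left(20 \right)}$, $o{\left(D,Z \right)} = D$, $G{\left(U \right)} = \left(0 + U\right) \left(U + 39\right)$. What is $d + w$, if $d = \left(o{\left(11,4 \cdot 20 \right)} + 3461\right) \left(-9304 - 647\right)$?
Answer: $-34548696$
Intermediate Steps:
$G{\left(U \right)} = U \left(39 + U\right)$
$w = 1176$ ($w = -4 + 20 \left(39 + 20\right) = -4 + 20 \cdot 59 = -4 + 1180 = 1176$)
$d = -34549872$ ($d = \left(11 + 3461\right) \left(-9304 - 647\right) = 3472 \left(-9951\right) = -34549872$)
$d + w = -34549872 + 1176 = -34548696$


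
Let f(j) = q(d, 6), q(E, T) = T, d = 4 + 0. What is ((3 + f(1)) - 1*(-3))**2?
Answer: 144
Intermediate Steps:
d = 4
f(j) = 6
((3 + f(1)) - 1*(-3))**2 = ((3 + 6) - 1*(-3))**2 = (9 + 3)**2 = 12**2 = 144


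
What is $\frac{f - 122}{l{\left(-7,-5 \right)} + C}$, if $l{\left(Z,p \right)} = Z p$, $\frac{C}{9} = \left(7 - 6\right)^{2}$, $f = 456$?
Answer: $\frac{167}{22} \approx 7.5909$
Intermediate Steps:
$C = 9$ ($C = 9 \left(7 - 6\right)^{2} = 9 \cdot 1^{2} = 9 \cdot 1 = 9$)
$\frac{f - 122}{l{\left(-7,-5 \right)} + C} = \frac{456 - 122}{\left(-7\right) \left(-5\right) + 9} = \frac{334}{35 + 9} = \frac{334}{44} = 334 \cdot \frac{1}{44} = \frac{167}{22}$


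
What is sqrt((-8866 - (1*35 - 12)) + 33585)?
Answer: 42*sqrt(14) ≈ 157.15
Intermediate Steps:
sqrt((-8866 - (1*35 - 12)) + 33585) = sqrt((-8866 - (35 - 12)) + 33585) = sqrt((-8866 - 1*23) + 33585) = sqrt((-8866 - 23) + 33585) = sqrt(-8889 + 33585) = sqrt(24696) = 42*sqrt(14)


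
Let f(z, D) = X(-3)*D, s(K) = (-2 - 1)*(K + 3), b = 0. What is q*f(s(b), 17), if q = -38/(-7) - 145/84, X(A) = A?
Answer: -5287/28 ≈ -188.82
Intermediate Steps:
q = 311/84 (q = -38*(-1/7) - 145*1/84 = 38/7 - 145/84 = 311/84 ≈ 3.7024)
s(K) = -9 - 3*K (s(K) = -3*(3 + K) = -9 - 3*K)
f(z, D) = -3*D
q*f(s(b), 17) = 311*(-3*17)/84 = (311/84)*(-51) = -5287/28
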